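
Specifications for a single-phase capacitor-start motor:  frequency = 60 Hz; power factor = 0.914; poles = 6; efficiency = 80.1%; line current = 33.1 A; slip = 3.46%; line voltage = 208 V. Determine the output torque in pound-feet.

30.6 lb·ft

P_in = V·I·cosφ = 208 × 33.1 × 0.914 = 6293 W
P_out = η·P_in = 0.801 × 6293 = 5041 W
n_s = 120×60/6 = 1200 rpm; n = 1200×(1−0.0346) = 1158 rpm
ω = 2π×1158/60 = 121.3 rad/s
τ = P_out/ω = 5041/121.3 = 41.56 N·m
In lb·ft: 41.56/1.356 = 30.6 lb·ft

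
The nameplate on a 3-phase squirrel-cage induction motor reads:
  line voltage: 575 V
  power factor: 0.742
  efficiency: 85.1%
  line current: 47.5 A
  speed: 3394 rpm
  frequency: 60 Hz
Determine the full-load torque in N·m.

P_in = √3·V·I·cosφ = 1.732 × 575 × 47.5 × 0.742 = 35100 W
P_out = η·P_in = 0.851 × 35100 = 29870 W
n = 3394 rpm
ω = 2π×3394/60 = 355.4 rad/s
τ = P_out/ω = 29870/355.4 = 84 N·m

84 N·m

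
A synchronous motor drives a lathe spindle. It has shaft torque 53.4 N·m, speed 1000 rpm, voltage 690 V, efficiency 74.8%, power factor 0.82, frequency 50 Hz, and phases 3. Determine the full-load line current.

7.63 A

ω = 2π×1000/60 = 104.7 rad/s; P_out = τω = 53.4 × 104.7 = 5591 W
P_in = P_out / η = 5591 / 0.748 = 7475 W
I_L = P_in / (√3·V_L·cosφ) = 7475 / (1.732 × 690 × 0.82) = 7.63 A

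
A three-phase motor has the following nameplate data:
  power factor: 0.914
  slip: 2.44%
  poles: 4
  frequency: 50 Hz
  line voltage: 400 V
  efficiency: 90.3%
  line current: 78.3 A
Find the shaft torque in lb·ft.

P_in = √3·V·I·cosφ = 1.732 × 400 × 78.3 × 0.914 = 49581 W
P_out = η·P_in = 0.903 × 49581 = 44772 W
n_s = 120×50/4 = 1500 rpm; n = 1500×(1−0.0244) = 1463 rpm
ω = 2π×1463/60 = 153.2 rad/s
τ = P_out/ω = 44772/153.2 = 292.2 N·m
In lb·ft: 292.2/1.356 = 215 lb·ft

215 lb·ft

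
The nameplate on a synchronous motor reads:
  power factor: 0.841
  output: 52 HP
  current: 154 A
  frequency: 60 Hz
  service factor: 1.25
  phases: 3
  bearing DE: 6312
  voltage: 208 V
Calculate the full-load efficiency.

83.1 %

P_out = 52 × 746 = 38792 W
P_in = √3·V_L·I_L·cosφ = 1.732 × 208 × 154 × 0.841 = 46658 W
η = P_out / P_in = 38792 / 46658 = 0.831 = 83.1%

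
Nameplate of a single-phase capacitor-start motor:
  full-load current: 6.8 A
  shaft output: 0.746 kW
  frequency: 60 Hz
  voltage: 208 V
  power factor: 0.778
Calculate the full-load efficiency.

67.8 %

P_out = 0.746 kW = 746 W
P_in = V·I·cosφ = 208 × 6.8 × 0.778 = 1100 W
η = P_out / P_in = 746 / 1100 = 0.678 = 67.8%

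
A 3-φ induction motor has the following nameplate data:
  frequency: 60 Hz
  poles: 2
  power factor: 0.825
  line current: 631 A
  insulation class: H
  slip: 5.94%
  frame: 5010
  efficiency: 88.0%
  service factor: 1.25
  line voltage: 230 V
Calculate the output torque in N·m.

515 N·m

P_in = √3·V·I·cosφ = 1.732 × 230 × 631 × 0.825 = 207376 W
P_out = η·P_in = 0.88 × 207376 = 182491 W
n_s = 120×60/2 = 3600 rpm; n = 3600×(1−0.0594) = 3386 rpm
ω = 2π×3386/60 = 354.6 rad/s
τ = P_out/ω = 182491/354.6 = 515 N·m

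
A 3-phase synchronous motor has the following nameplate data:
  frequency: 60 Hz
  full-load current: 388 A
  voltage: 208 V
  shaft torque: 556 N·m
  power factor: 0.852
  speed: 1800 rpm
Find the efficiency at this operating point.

88.0 %

ω = 2π × 1800/60 = 188.5 rad/s; P_out = τω = 556 × 188.5 = 104806 W
P_in = √3·V_L·I_L·cosφ = 1.732 × 208 × 388 × 0.852 = 119092 W
η = P_out / P_in = 104806 / 119092 = 0.880 = 88.0%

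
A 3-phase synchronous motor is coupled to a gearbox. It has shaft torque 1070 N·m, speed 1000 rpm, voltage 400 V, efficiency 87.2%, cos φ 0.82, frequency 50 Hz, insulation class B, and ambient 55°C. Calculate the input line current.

ω = 2π×1000/60 = 104.7 rad/s; P_out = τω = 1070 × 104.7 = 112029 W
P_in = P_out / η = 112029 / 0.872 = 128474 W
I_L = P_in / (√3·V_L·cosφ) = 128474 / (1.732 × 400 × 0.82) = 226 A

226 A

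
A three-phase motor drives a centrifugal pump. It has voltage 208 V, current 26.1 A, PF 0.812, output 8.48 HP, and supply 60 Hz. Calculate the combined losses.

P_in = √3·V·I·cosφ = 1.732×208×26.1×0.812 = 7635 W
P_out = 8.48×746 = 6326 W
Losses = P_in − P_out = 7635 − 6326 = 1309 W

1310 W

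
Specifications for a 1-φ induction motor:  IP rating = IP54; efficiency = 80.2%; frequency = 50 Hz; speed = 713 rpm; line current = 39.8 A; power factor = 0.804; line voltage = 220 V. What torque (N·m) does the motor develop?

P_in = V·I·cosφ = 220 × 39.8 × 0.804 = 7040 W
P_out = η·P_in = 0.802 × 7040 = 5646 W
n = 713 rpm
ω = 2π×713/60 = 74.67 rad/s
τ = P_out/ω = 5646/74.67 = 75.6 N·m

75.6 N·m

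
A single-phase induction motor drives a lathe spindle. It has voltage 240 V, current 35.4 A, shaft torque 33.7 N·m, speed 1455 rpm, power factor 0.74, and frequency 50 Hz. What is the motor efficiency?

81.7 %

ω = 2π × 1455/60 = 152.4 rad/s; P_out = τω = 33.7 × 152.4 = 5136 W
P_in = V·I·cosφ = 240 × 35.4 × 0.74 = 6287 W
η = P_out / P_in = 5136 / 6287 = 0.817 = 81.7%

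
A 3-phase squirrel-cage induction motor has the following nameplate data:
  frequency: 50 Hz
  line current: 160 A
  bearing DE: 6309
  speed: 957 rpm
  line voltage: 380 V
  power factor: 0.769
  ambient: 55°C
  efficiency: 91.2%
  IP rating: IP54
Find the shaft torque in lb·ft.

P_in = √3·V·I·cosφ = 1.732 × 380 × 160 × 0.769 = 80980 W
P_out = η·P_in = 0.912 × 80980 = 73854 W
n = 957 rpm
ω = 2π×957/60 = 100.2 rad/s
τ = P_out/ω = 73854/100.2 = 737.1 N·m
In lb·ft: 737.1/1.356 = 544 lb·ft

544 lb·ft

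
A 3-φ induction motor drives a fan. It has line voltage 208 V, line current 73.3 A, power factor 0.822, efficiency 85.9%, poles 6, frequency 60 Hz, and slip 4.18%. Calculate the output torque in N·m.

P_in = √3·V·I·cosφ = 1.732 × 208 × 73.3 × 0.822 = 21706 W
P_out = η·P_in = 0.859 × 21706 = 18645 W
n_s = 120×60/6 = 1200 rpm; n = 1200×(1−0.0418) = 1150 rpm
ω = 2π×1150/60 = 120.4 rad/s
τ = P_out/ω = 18645/120.4 = 155 N·m

155 N·m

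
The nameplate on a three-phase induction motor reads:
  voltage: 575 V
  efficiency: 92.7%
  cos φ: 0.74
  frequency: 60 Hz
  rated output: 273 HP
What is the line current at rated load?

298 A

P_out = 273 × 746 = 203658 W
P_in = P_out / η = 203658 / 0.927 = 219696 W
I_L = P_in / (√3·V_L·cosφ) = 219696 / (1.732 × 575 × 0.74) = 298 A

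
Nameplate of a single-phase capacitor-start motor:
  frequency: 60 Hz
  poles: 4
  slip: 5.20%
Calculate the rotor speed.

1706 rpm

n_s = 120f/p = 120×60/4 = 1800 rpm
n = n_s(1 − s) = 1800 × (1 − 0.052) = 1706 rpm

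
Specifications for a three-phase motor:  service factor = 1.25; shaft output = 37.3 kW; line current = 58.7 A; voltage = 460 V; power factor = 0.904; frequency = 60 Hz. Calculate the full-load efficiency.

P_out = 37.3 kW = 37300 W
P_in = √3·V_L·I_L·cosφ = 1.732 × 460 × 58.7 × 0.904 = 42278 W
η = P_out / P_in = 37300 / 42278 = 0.882 = 88.2%

88.2 %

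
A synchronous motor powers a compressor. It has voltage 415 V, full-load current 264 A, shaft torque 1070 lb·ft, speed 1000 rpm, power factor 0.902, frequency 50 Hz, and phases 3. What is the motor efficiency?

88.8 %

τ = 1070 lb·ft × 1.356 = 1451 N·m
ω = 2π × 1000/60 = 104.7 rad/s; P_out = τω = 1451 × 104.7 = 151920 W
P_in = √3·V_L·I_L·cosφ = 1.732 × 415 × 264 × 0.902 = 171162 W
η = P_out / P_in = 151920 / 171162 = 0.888 = 88.8%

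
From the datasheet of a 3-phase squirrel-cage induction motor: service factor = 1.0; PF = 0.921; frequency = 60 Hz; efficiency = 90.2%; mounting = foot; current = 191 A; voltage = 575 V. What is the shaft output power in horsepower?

212 HP

P_in = √3·V·I·cosφ = 1.732 × 575 × 191 × 0.921 = 175190 W
P_out = η·P_in = 0.902 × 175190 = 158021 W
= 158021/746 = 212 HP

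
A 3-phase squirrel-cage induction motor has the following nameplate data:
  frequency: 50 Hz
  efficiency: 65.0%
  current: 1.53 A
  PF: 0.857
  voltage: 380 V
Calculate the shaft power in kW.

0.561 kW

P_in = √3·V·I·cosφ = 1.732 × 380 × 1.53 × 0.857 = 863 W
P_out = η·P_in = 0.65 × 863 = 561 W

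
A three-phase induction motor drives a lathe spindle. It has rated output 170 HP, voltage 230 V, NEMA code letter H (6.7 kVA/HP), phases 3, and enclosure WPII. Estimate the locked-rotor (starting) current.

2860 A

S_LR = 6.7 × 170 = 1139 kVA
I_LR = S_LR/(√3·V_L) = 1139000/(1.732×230) = 2860 A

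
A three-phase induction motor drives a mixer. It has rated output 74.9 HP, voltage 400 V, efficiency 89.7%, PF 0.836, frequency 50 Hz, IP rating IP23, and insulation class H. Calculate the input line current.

P_out = 74.9 × 746 = 55875 W
P_in = P_out / η = 55875 / 0.897 = 62291 W
I_L = P_in / (√3·V_L·cosφ) = 62291 / (1.732 × 400 × 0.836) = 108 A

108 A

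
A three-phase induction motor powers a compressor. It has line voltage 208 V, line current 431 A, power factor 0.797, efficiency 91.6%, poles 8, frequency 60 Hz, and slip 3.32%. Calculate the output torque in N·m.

1240 N·m

P_in = √3·V·I·cosφ = 1.732 × 208 × 431 × 0.797 = 123750 W
P_out = η·P_in = 0.916 × 123750 = 113355 W
n_s = 120×60/8 = 900 rpm; n = 900×(1−0.0332) = 870 rpm
ω = 2π×870/60 = 91.11 rad/s
τ = P_out/ω = 113355/91.11 = 1240 N·m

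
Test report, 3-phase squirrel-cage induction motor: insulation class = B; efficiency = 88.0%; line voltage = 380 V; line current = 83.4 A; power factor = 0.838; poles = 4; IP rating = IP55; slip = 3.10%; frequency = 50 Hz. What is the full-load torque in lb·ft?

196 lb·ft

P_in = √3·V·I·cosφ = 1.732 × 380 × 83.4 × 0.838 = 45998 W
P_out = η·P_in = 0.88 × 45998 = 40478 W
n_s = 120×50/4 = 1500 rpm; n = 1500×(1−0.031) = 1454 rpm
ω = 2π×1454/60 = 152.3 rad/s
τ = P_out/ω = 40478/152.3 = 265.8 N·m
In lb·ft: 265.8/1.356 = 196 lb·ft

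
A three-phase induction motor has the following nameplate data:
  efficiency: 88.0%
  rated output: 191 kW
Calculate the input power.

217 kW

P_out = 191000 W
P_in = P_out/η = 191000/0.88 = 217045 W = 217 kW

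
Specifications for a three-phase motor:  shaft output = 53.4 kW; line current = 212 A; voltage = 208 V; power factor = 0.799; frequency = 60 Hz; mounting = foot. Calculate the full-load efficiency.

P_out = 53.4 kW = 53400 W
P_in = √3·V_L·I_L·cosφ = 1.732 × 208 × 212 × 0.799 = 61023 W
η = P_out / P_in = 53400 / 61023 = 0.875 = 87.5%

87.5 %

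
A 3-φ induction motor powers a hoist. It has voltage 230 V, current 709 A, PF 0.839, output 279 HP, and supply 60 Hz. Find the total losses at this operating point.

28.8 kW

P_in = √3·V·I·cosφ = 1.732×230×709×0.839 = 236965 W
P_out = 279×746 = 208134 W
Losses = P_in − P_out = 236965 − 208134 = 28831 W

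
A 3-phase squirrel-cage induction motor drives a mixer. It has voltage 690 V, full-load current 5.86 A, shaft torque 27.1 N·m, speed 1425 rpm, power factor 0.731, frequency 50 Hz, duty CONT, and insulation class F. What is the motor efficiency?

ω = 2π × 1425/60 = 149.2 rad/s; P_out = τω = 27.1 × 149.2 = 4043 W
P_in = √3·V_L·I_L·cosφ = 1.732 × 690 × 5.86 × 0.731 = 5119 W
η = P_out / P_in = 4043 / 5119 = 0.790 = 79.0%

79.0 %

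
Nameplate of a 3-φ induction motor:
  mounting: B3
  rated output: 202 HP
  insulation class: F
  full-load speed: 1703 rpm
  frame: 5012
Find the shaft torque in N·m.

845 N·m

P_out = 202 × 746 = 150692 W
ω = 2π × 1703/60 = 178.3 rad/s
τ = P_out/ω = 150692/178.3 = 845 N·m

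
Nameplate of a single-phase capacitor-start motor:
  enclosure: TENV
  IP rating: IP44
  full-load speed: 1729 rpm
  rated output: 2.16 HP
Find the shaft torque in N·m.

P_out = 2.16 × 746 = 1611 W
ω = 2π × 1729/60 = 181.1 rad/s
τ = P_out/ω = 1611/181.1 = 8.9 N·m

8.9 N·m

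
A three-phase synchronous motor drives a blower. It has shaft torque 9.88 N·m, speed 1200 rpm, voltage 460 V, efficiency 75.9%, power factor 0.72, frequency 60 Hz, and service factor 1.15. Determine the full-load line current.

ω = 2π×1200/60 = 125.7 rad/s; P_out = τω = 9.88 × 125.7 = 1242 W
P_in = P_out / η = 1242 / 0.759 = 1636 W
I_L = P_in / (√3·V_L·cosφ) = 1636 / (1.732 × 460 × 0.72) = 2.85 A

2.85 A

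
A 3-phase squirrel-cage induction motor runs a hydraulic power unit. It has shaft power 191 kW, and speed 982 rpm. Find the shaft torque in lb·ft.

1370 lb·ft

ω = 2π × 982/60 = 102.8 rad/s
τ = P/ω = 191000/102.8 = 1858 N·m
In lb·ft: 1858/1.356 = 1370 lb·ft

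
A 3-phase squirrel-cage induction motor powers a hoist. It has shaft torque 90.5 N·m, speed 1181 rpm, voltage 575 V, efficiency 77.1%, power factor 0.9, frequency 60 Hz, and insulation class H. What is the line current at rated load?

ω = 2π×1181/60 = 123.7 rad/s; P_out = τω = 90.5 × 123.7 = 11195 W
P_in = P_out / η = 11195 / 0.771 = 14520 W
I_L = P_in / (√3·V_L·cosφ) = 14520 / (1.732 × 575 × 0.9) = 16.2 A

16.2 A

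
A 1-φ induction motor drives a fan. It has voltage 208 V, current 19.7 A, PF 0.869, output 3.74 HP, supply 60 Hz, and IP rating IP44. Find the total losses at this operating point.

P_in = V·I·cosφ = 208×19.7×0.869 = 3561 W
P_out = 3.74×746 = 2790 W
Losses = P_in − P_out = 3561 − 2790 = 771 W

771 W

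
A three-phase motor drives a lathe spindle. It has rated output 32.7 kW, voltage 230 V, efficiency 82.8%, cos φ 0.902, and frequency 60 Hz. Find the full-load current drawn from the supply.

110 A

P_out = 32.7 kW = 32700 W
P_in = P_out / η = 32700 / 0.828 = 39493 W
I_L = P_in / (√3·V_L·cosφ) = 39493 / (1.732 × 230 × 0.902) = 110 A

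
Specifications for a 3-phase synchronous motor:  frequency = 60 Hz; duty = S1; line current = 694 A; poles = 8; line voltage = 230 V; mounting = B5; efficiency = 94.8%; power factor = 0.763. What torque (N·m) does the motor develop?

P_in = √3·V·I·cosφ = 1.732 × 230 × 694 × 0.763 = 210940 W
P_out = η·P_in = 0.948 × 210940 = 199971 W
n = n_s = 120×60/8 = 900 rpm (synchronous)
ω = 2π×900/60 = 94.25 rad/s
τ = P_out/ω = 199971/94.25 = 2120 N·m

2120 N·m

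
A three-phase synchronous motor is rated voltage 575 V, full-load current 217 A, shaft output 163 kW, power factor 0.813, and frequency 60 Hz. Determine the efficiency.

92.8 %

P_out = 163 kW = 163000 W
P_in = √3·V_L·I_L·cosφ = 1.732 × 575 × 217 × 0.813 = 175698 W
η = P_out / P_in = 163000 / 175698 = 0.928 = 92.8%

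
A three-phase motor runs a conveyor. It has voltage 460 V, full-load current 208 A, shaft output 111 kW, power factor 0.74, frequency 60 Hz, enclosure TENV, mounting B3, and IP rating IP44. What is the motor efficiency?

90.5 %

P_out = 111 kW = 111000 W
P_in = √3·V_L·I_L·cosφ = 1.732 × 460 × 208 × 0.74 = 122631 W
η = P_out / P_in = 111000 / 122631 = 0.905 = 90.5%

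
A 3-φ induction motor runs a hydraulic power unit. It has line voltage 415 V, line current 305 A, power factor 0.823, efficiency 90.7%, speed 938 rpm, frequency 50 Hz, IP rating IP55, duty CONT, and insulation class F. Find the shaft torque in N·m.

P_in = √3·V·I·cosφ = 1.732 × 415 × 305 × 0.823 = 180425 W
P_out = η·P_in = 0.907 × 180425 = 163645 W
n = 938 rpm
ω = 2π×938/60 = 98.23 rad/s
τ = P_out/ω = 163645/98.23 = 1670 N·m

1670 N·m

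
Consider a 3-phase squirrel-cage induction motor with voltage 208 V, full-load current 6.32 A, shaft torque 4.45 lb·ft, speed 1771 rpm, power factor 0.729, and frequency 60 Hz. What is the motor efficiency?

τ = 4.45 lb·ft × 1.356 = 6.034 N·m
ω = 2π × 1771/60 = 185.5 rad/s; P_out = τω = 6.034 × 185.5 = 1119 W
P_in = √3·V_L·I_L·cosφ = 1.732 × 208 × 6.32 × 0.729 = 1660 W
η = P_out / P_in = 1119 / 1660 = 0.674 = 67.4%

67.4 %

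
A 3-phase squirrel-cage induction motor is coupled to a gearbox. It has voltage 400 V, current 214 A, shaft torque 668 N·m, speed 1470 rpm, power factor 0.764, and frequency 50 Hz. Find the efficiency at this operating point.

ω = 2π × 1470/60 = 153.9 rad/s; P_out = τω = 668 × 153.9 = 102805 W
P_in = √3·V_L·I_L·cosφ = 1.732 × 400 × 214 × 0.764 = 113270 W
η = P_out / P_in = 102805 / 113270 = 0.908 = 90.8%

90.8 %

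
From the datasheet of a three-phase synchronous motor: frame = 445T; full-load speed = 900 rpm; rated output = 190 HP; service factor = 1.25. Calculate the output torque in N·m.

1500 N·m

P_out = 190 × 746 = 141740 W
ω = 2π × 900/60 = 94.25 rad/s
τ = P_out/ω = 141740/94.25 = 1500 N·m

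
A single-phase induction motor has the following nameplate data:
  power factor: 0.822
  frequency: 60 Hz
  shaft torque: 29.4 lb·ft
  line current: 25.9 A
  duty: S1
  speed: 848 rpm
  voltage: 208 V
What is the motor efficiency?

79.9 %

τ = 29.4 lb·ft × 1.356 = 39.87 N·m
ω = 2π × 848/60 = 88.8 rad/s; P_out = τω = 39.87 × 88.8 = 3540 W
P_in = V·I·cosφ = 208 × 25.9 × 0.822 = 4428 W
η = P_out / P_in = 3540 / 4428 = 0.799 = 79.9%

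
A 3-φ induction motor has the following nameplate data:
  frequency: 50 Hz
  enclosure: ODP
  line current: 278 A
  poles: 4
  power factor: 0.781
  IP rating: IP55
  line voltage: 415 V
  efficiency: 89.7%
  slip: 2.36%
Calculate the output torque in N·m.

P_in = √3·V·I·cosφ = 1.732 × 415 × 278 × 0.781 = 156060 W
P_out = η·P_in = 0.897 × 156060 = 139986 W
n_s = 120×50/4 = 1500 rpm; n = 1500×(1−0.0236) = 1465 rpm
ω = 2π×1465/60 = 153.4 rad/s
τ = P_out/ω = 139986/153.4 = 913 N·m

913 N·m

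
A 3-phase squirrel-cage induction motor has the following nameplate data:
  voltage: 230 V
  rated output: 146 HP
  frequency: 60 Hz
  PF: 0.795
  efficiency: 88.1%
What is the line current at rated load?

390 A

P_out = 146 × 746 = 108916 W
P_in = P_out / η = 108916 / 0.881 = 123628 W
I_L = P_in / (√3·V_L·cosφ) = 123628 / (1.732 × 230 × 0.795) = 390 A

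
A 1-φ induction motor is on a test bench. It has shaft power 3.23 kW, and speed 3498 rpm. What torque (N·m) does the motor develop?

8.82 N·m

ω = 2π × 3498/60 = 366.3 rad/s
τ = P/ω = 3230/366.3 = 8.82 N·m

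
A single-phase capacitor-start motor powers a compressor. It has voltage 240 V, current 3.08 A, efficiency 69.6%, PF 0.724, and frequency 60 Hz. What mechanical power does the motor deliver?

P_in = V·I·cosφ = 240 × 3.08 × 0.724 = 535 W
P_out = η·P_in = 0.696 × 535 = 372 W

0.372 kW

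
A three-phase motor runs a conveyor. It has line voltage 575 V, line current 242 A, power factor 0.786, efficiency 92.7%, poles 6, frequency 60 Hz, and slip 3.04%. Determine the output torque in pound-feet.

1060 lb·ft

P_in = √3·V·I·cosφ = 1.732 × 575 × 242 × 0.786 = 189432 W
P_out = η·P_in = 0.927 × 189432 = 175603 W
n_s = 120×60/6 = 1200 rpm; n = 1200×(1−0.0304) = 1164 rpm
ω = 2π×1164/60 = 121.9 rad/s
τ = P_out/ω = 175603/121.9 = 1441 N·m
In lb·ft: 1441/1.356 = 1060 lb·ft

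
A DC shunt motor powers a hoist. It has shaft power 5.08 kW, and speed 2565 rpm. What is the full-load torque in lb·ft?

ω = 2π × 2565/60 = 268.6 rad/s
τ = P/ω = 5080/268.6 = 18.91 N·m
In lb·ft: 18.91/1.356 = 13.9 lb·ft

13.9 lb·ft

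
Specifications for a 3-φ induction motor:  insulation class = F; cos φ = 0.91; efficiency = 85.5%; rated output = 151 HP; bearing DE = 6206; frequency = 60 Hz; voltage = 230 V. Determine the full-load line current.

P_out = 151 × 746 = 112646 W
P_in = P_out / η = 112646 / 0.855 = 131750 W
I_L = P_in / (√3·V_L·cosφ) = 131750 / (1.732 × 230 × 0.91) = 363 A

363 A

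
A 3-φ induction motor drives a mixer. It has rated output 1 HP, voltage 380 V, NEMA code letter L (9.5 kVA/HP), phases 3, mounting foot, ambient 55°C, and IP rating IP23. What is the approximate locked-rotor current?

S_LR = 9.5 × 1 = 9.5 kVA
I_LR = S_LR/(√3·V_L) = 9500/(1.732×380) = 14.4 A

14.4 A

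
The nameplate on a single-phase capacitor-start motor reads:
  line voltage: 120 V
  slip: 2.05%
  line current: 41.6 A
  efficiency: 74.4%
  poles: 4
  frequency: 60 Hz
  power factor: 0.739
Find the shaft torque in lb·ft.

P_in = V·I·cosφ = 120 × 41.6 × 0.739 = 3689 W
P_out = η·P_in = 0.744 × 3689 = 2745 W
n_s = 120×60/4 = 1800 rpm; n = 1800×(1−0.0205) = 1763 rpm
ω = 2π×1763/60 = 184.6 rad/s
τ = P_out/ω = 2745/184.6 = 14.87 N·m
In lb·ft: 14.87/1.356 = 11 lb·ft

11 lb·ft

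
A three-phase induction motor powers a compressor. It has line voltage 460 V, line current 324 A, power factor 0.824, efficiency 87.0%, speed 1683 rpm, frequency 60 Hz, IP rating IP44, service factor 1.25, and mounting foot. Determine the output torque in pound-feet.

774 lb·ft

P_in = √3·V·I·cosφ = 1.732 × 460 × 324 × 0.824 = 212705 W
P_out = η·P_in = 0.87 × 212705 = 185053 W
n = 1683 rpm
ω = 2π×1683/60 = 176.2 rad/s
τ = P_out/ω = 185053/176.2 = 1050 N·m
In lb·ft: 1050/1.356 = 774 lb·ft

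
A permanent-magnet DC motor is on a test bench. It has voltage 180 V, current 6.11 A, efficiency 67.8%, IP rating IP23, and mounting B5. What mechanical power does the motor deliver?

P_in = V·I = 180 × 6.11 = 1100 W
P_out = η·P_in = 0.678 × 1100 = 746 W

0.746 kW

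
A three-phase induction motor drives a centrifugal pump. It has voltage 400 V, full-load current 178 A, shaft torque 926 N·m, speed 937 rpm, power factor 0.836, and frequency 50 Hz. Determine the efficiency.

88.1 %

ω = 2π × 937/60 = 98.12 rad/s; P_out = τω = 926 × 98.12 = 90859 W
P_in = √3·V_L·I_L·cosφ = 1.732 × 400 × 178 × 0.836 = 103094 W
η = P_out / P_in = 90859 / 103094 = 0.881 = 88.1%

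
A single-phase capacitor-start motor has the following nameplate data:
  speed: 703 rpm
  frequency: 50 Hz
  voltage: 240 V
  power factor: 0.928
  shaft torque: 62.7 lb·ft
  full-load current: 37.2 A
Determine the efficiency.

75.5 %

τ = 62.7 lb·ft × 1.356 = 85.02 N·m
ω = 2π × 703/60 = 73.62 rad/s; P_out = τω = 85.02 × 73.62 = 6259 W
P_in = V·I·cosφ = 240 × 37.2 × 0.928 = 8285 W
η = P_out / P_in = 6259 / 8285 = 0.755 = 75.5%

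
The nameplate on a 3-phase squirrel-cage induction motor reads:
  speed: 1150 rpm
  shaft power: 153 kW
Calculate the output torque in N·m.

ω = 2π × 1150/60 = 120.4 rad/s
τ = P/ω = 153000/120.4 = 1270 N·m

1270 N·m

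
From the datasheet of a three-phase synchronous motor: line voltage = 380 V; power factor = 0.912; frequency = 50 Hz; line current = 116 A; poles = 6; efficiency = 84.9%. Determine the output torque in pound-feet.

416 lb·ft

P_in = √3·V·I·cosφ = 1.732 × 380 × 116 × 0.912 = 69628 W
P_out = η·P_in = 0.849 × 69628 = 59114 W
n = n_s = 120×50/6 = 1000 rpm (synchronous)
ω = 2π×1000/60 = 104.7 rad/s
τ = P_out/ω = 59114/104.7 = 564.6 N·m
In lb·ft: 564.6/1.356 = 416 lb·ft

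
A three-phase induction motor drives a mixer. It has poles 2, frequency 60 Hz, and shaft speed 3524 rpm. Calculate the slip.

2.11 %

n_s = 120f/p = 120×60/2 = 3600 rpm
s = (n_s − n)/n_s = (3600 − 3524)/3600 = 0.0211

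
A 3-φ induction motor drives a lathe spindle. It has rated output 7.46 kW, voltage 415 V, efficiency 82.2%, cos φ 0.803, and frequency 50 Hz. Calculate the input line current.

15.7 A

P_out = 7.46 kW = 7460 W
P_in = P_out / η = 7460 / 0.822 = 9075 W
I_L = P_in / (√3·V_L·cosφ) = 9075 / (1.732 × 415 × 0.803) = 15.7 A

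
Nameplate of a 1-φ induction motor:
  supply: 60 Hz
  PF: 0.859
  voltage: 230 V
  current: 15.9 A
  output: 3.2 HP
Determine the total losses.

754 W

P_in = V·I·cosφ = 230×15.9×0.859 = 3141 W
P_out = 3.2×746 = 2387 W
Losses = P_in − P_out = 3141 − 2387 = 754 W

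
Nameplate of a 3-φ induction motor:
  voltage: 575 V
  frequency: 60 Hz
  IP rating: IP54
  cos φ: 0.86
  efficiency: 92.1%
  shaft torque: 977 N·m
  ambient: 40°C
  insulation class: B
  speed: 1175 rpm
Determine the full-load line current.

152 A

ω = 2π×1175/60 = 123 rad/s; P_out = τω = 977 × 123 = 120171 W
P_in = P_out / η = 120171 / 0.921 = 130479 W
I_L = P_in / (√3·V_L·cosφ) = 130479 / (1.732 × 575 × 0.86) = 152 A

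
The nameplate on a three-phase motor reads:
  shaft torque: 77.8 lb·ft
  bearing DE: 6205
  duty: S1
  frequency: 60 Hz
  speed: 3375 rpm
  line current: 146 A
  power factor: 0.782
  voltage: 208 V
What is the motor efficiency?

τ = 77.8 lb·ft × 1.356 = 105.5 N·m
ω = 2π × 3375/60 = 353.4 rad/s; P_out = τω = 105.5 × 353.4 = 37284 W
P_in = √3·V_L·I_L·cosφ = 1.732 × 208 × 146 × 0.782 = 41131 W
η = P_out / P_in = 37284 / 41131 = 0.906 = 90.6%

90.6 %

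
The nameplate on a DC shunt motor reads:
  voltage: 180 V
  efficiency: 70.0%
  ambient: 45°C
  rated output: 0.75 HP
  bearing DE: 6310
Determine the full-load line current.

4.44 A

P_out = 0.75 × 746 = 560 W
P_in = P_out / η = 560 / 0.700 = 800 W
I = P_in / V = 800 / 180 = 4.44 A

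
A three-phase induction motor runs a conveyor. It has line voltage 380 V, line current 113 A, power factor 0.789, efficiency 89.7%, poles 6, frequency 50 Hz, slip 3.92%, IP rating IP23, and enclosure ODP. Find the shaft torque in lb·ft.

386 lb·ft

P_in = √3·V·I·cosφ = 1.732 × 380 × 113 × 0.789 = 58680 W
P_out = η·P_in = 0.897 × 58680 = 52636 W
n_s = 120×50/6 = 1000 rpm; n = 1000×(1−0.0392) = 961 rpm
ω = 2π×961/60 = 100.6 rad/s
τ = P_out/ω = 52636/100.6 = 523.2 N·m
In lb·ft: 523.2/1.356 = 386 lb·ft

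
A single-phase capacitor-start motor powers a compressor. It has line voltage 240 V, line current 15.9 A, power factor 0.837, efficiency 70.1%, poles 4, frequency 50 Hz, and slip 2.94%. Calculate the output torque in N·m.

P_in = V·I·cosφ = 240 × 15.9 × 0.837 = 3194 W
P_out = η·P_in = 0.701 × 3194 = 2239 W
n_s = 120×50/4 = 1500 rpm; n = 1500×(1−0.0294) = 1456 rpm
ω = 2π×1456/60 = 152.5 rad/s
τ = P_out/ω = 2239/152.5 = 14.7 N·m

14.7 N·m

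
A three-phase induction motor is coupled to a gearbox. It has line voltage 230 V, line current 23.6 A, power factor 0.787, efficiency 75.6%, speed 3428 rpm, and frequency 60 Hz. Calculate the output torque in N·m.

15.6 N·m

P_in = √3·V·I·cosφ = 1.732 × 230 × 23.6 × 0.787 = 7399 W
P_out = η·P_in = 0.756 × 7399 = 5594 W
n = 3428 rpm
ω = 2π×3428/60 = 359 rad/s
τ = P_out/ω = 5594/359 = 15.6 N·m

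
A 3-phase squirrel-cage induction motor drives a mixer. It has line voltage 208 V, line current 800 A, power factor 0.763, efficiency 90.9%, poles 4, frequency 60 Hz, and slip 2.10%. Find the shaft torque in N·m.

P_in = √3·V·I·cosφ = 1.732 × 208 × 800 × 0.763 = 219900 W
P_out = η·P_in = 0.909 × 219900 = 199889 W
n_s = 120×60/4 = 1800 rpm; n = 1800×(1−0.021) = 1762 rpm
ω = 2π×1762/60 = 184.5 rad/s
τ = P_out/ω = 199889/184.5 = 1080 N·m

1080 N·m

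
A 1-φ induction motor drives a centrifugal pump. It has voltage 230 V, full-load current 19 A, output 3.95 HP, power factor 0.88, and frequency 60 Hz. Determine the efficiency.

P_out = 3.95 × 746 = 2947 W
P_in = V·I·cosφ = 230 × 19 × 0.88 = 3846 W
η = P_out / P_in = 2947 / 3846 = 0.766 = 76.6%

76.6 %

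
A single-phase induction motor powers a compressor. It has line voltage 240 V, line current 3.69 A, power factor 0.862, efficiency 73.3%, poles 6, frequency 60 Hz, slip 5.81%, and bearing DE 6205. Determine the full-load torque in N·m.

4.73 N·m

P_in = V·I·cosφ = 240 × 3.69 × 0.862 = 763 W
P_out = η·P_in = 0.733 × 763 = 559 W
n_s = 120×60/6 = 1200 rpm; n = 1200×(1−0.0581) = 1130 rpm
ω = 2π×1130/60 = 118.3 rad/s
τ = P_out/ω = 559/118.3 = 4.73 N·m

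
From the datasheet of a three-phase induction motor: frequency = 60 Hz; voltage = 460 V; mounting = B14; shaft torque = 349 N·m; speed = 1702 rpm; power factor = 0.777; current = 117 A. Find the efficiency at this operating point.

85.9 %

ω = 2π × 1702/60 = 178.2 rad/s; P_out = τω = 349 × 178.2 = 62192 W
P_in = √3·V_L·I_L·cosφ = 1.732 × 460 × 117 × 0.777 = 72429 W
η = P_out / P_in = 62192 / 72429 = 0.859 = 85.9%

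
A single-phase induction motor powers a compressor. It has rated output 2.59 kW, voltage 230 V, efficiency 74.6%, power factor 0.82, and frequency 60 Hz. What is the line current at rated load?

18.4 A

P_out = 2.59 kW = 2590 W
P_in = P_out / η = 2590 / 0.746 = 3472 W
I = P_in / (V·cosφ) = 3472 / (230 × 0.82) = 18.4 A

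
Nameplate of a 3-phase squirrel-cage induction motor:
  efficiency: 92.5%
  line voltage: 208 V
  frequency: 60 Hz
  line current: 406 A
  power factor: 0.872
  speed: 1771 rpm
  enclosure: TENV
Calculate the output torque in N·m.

P_in = √3·V·I·cosφ = 1.732 × 208 × 406 × 0.872 = 127542 W
P_out = η·P_in = 0.925 × 127542 = 117976 W
n = 1771 rpm
ω = 2π×1771/60 = 185.5 rad/s
τ = P_out/ω = 117976/185.5 = 636 N·m

636 N·m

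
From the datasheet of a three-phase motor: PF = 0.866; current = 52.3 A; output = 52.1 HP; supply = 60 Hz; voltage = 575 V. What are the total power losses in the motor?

6240 W

P_in = √3·V·I·cosφ = 1.732×575×52.3×0.866 = 45106 W
P_out = 52.1×746 = 38867 W
Losses = P_in − P_out = 45106 − 38867 = 6239 W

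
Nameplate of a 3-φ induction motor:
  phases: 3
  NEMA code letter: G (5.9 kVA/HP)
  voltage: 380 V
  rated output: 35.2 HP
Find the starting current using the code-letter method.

316 A

S_LR = 5.9 × 35.2 = 207.68 kVA
I_LR = S_LR/(√3·V_L) = 207680/(1.732×380) = 316 A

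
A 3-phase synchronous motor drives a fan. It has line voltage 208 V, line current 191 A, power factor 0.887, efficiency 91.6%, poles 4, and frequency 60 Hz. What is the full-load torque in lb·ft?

219 lb·ft

P_in = √3·V·I·cosφ = 1.732 × 208 × 191 × 0.887 = 61033 W
P_out = η·P_in = 0.916 × 61033 = 55906 W
n = n_s = 120×60/4 = 1800 rpm (synchronous)
ω = 2π×1800/60 = 188.5 rad/s
τ = P_out/ω = 55906/188.5 = 296.6 N·m
In lb·ft: 296.6/1.356 = 219 lb·ft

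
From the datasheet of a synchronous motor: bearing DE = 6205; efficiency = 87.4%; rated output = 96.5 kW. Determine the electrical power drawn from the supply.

P_out = 96500 W
P_in = P_out/η = 96500/0.874 = 110412 W = 110 kW

110 kW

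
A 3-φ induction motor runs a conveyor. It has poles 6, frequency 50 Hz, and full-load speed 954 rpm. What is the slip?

4.60 %

n_s = 120f/p = 120×50/6 = 1000 rpm
s = (n_s − n)/n_s = (1000 − 954)/1000 = 0.0460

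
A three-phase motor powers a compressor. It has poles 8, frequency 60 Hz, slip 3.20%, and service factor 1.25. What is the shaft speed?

871 rpm

n_s = 120f/p = 120×60/8 = 900 rpm
n = n_s(1 − s) = 900 × (1 − 0.032) = 871 rpm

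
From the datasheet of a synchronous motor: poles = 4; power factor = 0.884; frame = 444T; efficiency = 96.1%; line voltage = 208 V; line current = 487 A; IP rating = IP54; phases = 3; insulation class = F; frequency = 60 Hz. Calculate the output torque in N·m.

791 N·m

P_in = √3·V·I·cosφ = 1.732 × 208 × 487 × 0.884 = 155093 W
P_out = η·P_in = 0.961 × 155093 = 149044 W
n = n_s = 120×60/4 = 1800 rpm (synchronous)
ω = 2π×1800/60 = 188.5 rad/s
τ = P_out/ω = 149044/188.5 = 791 N·m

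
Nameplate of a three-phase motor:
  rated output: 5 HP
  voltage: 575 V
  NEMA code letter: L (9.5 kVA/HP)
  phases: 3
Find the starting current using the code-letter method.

S_LR = 9.5 × 5 = 47.5 kVA
I_LR = S_LR/(√3·V_L) = 47500/(1.732×575) = 47.7 A

47.7 A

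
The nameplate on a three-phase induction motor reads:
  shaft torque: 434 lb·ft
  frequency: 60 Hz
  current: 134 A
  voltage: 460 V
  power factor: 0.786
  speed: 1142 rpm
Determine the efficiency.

83.9 %

τ = 434 lb·ft × 1.356 = 588.5 N·m
ω = 2π × 1142/60 = 119.6 rad/s; P_out = τω = 588.5 × 119.6 = 70385 W
P_in = √3·V_L·I_L·cosφ = 1.732 × 460 × 134 × 0.786 = 83914 W
η = P_out / P_in = 70385 / 83914 = 0.839 = 83.9%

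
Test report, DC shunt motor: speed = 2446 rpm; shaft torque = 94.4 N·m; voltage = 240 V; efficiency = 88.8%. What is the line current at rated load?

113 A

ω = 2π×2446/60 = 256.1 rad/s; P_out = τω = 94.4 × 256.1 = 24176 W
P_in = P_out / η = 24176 / 0.888 = 27225 W
I = P_in / V = 27225 / 240 = 113 A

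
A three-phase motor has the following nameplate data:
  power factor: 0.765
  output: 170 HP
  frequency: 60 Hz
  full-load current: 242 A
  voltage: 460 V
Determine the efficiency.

P_out = 170 × 746 = 126820 W
P_in = √3·V_L·I_L·cosφ = 1.732 × 460 × 242 × 0.765 = 147497 W
η = P_out / P_in = 126820 / 147497 = 0.860 = 86.0%

86.0 %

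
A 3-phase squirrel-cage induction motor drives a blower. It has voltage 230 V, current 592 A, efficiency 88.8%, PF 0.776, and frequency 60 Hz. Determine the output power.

P_in = √3·V·I·cosφ = 1.732 × 230 × 592 × 0.776 = 183003 W
P_out = η·P_in = 0.888 × 183003 = 162507 W

163 kW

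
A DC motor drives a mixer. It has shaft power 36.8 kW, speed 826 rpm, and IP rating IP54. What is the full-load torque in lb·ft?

ω = 2π × 826/60 = 86.5 rad/s
τ = P/ω = 36800/86.5 = 425.4 N·m
In lb·ft: 425.4/1.356 = 314 lb·ft

314 lb·ft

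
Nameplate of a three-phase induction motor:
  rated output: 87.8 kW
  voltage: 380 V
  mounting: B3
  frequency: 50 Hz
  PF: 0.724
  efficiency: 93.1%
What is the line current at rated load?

P_out = 87.8 kW = 87800 W
P_in = P_out / η = 87800 / 0.931 = 94307 W
I_L = P_in / (√3·V_L·cosφ) = 94307 / (1.732 × 380 × 0.724) = 198 A

198 A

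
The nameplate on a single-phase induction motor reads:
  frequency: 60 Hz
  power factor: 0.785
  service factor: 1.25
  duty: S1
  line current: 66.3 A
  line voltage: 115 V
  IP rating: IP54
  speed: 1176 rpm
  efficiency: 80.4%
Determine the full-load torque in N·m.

P_in = V·I·cosφ = 115 × 66.3 × 0.785 = 5985 W
P_out = η·P_in = 0.804 × 5985 = 4812 W
n = 1176 rpm
ω = 2π×1176/60 = 123.2 rad/s
τ = P_out/ω = 4812/123.2 = 39.1 N·m

39.1 N·m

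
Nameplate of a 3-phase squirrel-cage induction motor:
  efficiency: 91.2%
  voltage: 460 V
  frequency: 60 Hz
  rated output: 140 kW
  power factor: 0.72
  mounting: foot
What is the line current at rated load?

P_out = 140 kW = 140000 W
P_in = P_out / η = 140000 / 0.912 = 153509 W
I_L = P_in / (√3·V_L·cosφ) = 153509 / (1.732 × 460 × 0.72) = 268 A

268 A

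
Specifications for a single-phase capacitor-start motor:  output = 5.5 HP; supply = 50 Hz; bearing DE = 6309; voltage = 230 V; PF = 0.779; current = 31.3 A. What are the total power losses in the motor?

1.51 kW

P_in = V·I·cosφ = 230×31.3×0.779 = 5608 W
P_out = 5.5×746 = 4103 W
Losses = P_in − P_out = 5608 − 4103 = 1505 W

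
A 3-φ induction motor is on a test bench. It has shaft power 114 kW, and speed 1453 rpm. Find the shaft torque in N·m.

ω = 2π × 1453/60 = 152.2 rad/s
τ = P/ω = 114000/152.2 = 749 N·m

749 N·m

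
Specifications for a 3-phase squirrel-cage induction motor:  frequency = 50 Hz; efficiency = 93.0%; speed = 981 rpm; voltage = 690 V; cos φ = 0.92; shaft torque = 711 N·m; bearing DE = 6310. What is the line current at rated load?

ω = 2π×981/60 = 102.7 rad/s; P_out = τω = 711 × 102.7 = 73020 W
P_in = P_out / η = 73020 / 0.930 = 78516 W
I_L = P_in / (√3·V_L·cosφ) = 78516 / (1.732 × 690 × 0.92) = 71.4 A

71.4 A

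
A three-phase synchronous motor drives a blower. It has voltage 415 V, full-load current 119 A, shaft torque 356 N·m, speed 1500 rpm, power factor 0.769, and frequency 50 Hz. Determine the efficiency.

ω = 2π × 1500/60 = 157.1 rad/s; P_out = τω = 356 × 157.1 = 55928 W
P_in = √3·V_L·I_L·cosφ = 1.732 × 415 × 119 × 0.769 = 65776 W
η = P_out / P_in = 55928 / 65776 = 0.850 = 85.0%

85.0 %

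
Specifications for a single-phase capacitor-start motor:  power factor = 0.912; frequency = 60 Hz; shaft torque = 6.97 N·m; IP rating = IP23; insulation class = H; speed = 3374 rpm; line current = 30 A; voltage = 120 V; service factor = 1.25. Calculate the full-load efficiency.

75.0 %

ω = 2π × 3374/60 = 353.3 rad/s; P_out = τω = 6.97 × 353.3 = 2463 W
P_in = V·I·cosφ = 120 × 30 × 0.912 = 3283 W
η = P_out / P_in = 2463 / 3283 = 0.750 = 75.0%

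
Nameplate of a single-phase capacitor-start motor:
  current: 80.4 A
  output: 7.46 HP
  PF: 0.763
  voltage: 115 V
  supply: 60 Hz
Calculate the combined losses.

1490 W

P_in = V·I·cosφ = 115×80.4×0.763 = 7055 W
P_out = 7.46×746 = 5565 W
Losses = P_in − P_out = 7055 − 5565 = 1490 W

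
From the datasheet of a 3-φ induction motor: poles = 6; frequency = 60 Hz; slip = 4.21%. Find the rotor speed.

n_s = 120f/p = 120×60/6 = 1200 rpm
n = n_s(1 − s) = 1200 × (1 − 0.0421) = 1149 rpm

1149 rpm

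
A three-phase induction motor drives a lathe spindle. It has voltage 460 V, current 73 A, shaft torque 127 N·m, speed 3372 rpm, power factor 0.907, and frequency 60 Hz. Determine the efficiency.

ω = 2π × 3372/60 = 353.1 rad/s; P_out = τω = 127 × 353.1 = 44844 W
P_in = √3·V_L·I_L·cosφ = 1.732 × 460 × 73 × 0.907 = 52752 W
η = P_out / P_in = 44844 / 52752 = 0.850 = 85.0%

85.0 %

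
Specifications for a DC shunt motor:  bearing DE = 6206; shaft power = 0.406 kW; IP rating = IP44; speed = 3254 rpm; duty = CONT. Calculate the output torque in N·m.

1.19 N·m

ω = 2π × 3254/60 = 340.8 rad/s
τ = P/ω = 406/340.8 = 1.19 N·m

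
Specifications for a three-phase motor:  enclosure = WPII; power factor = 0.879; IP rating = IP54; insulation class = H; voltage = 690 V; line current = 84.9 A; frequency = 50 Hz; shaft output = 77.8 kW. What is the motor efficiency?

87.2 %

P_out = 77.8 kW = 77800 W
P_in = √3·V_L·I_L·cosφ = 1.732 × 690 × 84.9 × 0.879 = 89185 W
η = P_out / P_in = 77800 / 89185 = 0.872 = 87.2%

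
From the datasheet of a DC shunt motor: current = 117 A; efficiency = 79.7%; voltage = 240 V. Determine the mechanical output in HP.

30 HP

P_in = V·I = 240 × 117 = 28080 W
P_out = η·P_in = 0.797 × 28080 = 22380 W
= 22380/746 = 30 HP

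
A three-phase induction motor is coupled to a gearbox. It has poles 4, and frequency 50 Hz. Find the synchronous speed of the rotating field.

1500 rpm

n_s = 120f/p = 120×50/4 = 1500 rpm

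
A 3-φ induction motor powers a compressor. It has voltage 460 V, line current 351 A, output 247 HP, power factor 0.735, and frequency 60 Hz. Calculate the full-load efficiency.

89.6 %

P_out = 247 × 746 = 184262 W
P_in = √3·V_L·I_L·cosφ = 1.732 × 460 × 351 × 0.735 = 205542 W
η = P_out / P_in = 184262 / 205542 = 0.896 = 89.6%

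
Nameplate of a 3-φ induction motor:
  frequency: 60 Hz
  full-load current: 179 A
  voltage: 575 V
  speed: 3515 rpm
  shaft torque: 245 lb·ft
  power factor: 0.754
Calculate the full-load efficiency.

τ = 245 lb·ft × 1.356 = 332.2 N·m
ω = 2π × 3515/60 = 368.1 rad/s; P_out = τω = 332.2 × 368.1 = 122283 W
P_in = √3·V_L·I_L·cosφ = 1.732 × 575 × 179 × 0.754 = 134413 W
η = P_out / P_in = 122283 / 134413 = 0.910 = 91.0%

91.0 %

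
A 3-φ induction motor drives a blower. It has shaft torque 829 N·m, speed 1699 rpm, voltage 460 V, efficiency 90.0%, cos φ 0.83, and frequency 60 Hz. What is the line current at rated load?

ω = 2π×1699/60 = 177.9 rad/s; P_out = τω = 829 × 177.9 = 147479 W
P_in = P_out / η = 147479 / 0.900 = 163866 W
I_L = P_in / (√3·V_L·cosφ) = 163866 / (1.732 × 460 × 0.83) = 248 A

248 A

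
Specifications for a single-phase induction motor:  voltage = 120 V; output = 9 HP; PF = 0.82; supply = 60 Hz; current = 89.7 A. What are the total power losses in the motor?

P_in = V·I·cosφ = 120×89.7×0.82 = 8826 W
P_out = 9×746 = 6714 W
Losses = P_in − P_out = 8826 − 6714 = 2112 W

2110 W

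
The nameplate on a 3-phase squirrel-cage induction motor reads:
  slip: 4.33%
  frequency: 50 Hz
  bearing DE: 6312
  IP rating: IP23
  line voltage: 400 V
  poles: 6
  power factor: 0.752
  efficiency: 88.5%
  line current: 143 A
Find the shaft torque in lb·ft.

P_in = √3·V·I·cosφ = 1.732 × 400 × 143 × 0.752 = 74501 W
P_out = η·P_in = 0.885 × 74501 = 65933 W
n_s = 120×50/6 = 1000 rpm; n = 1000×(1−0.0433) = 957 rpm
ω = 2π×957/60 = 100.2 rad/s
τ = P_out/ω = 65933/100.2 = 658 N·m
In lb·ft: 658/1.356 = 485 lb·ft

485 lb·ft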